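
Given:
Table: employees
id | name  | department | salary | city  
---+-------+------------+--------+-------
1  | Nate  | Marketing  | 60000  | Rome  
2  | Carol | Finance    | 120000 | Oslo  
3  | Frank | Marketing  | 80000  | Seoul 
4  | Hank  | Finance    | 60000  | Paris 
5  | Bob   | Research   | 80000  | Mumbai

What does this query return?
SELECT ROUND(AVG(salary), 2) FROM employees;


SUM(salary) = 400000
COUNT = 5
ROUND(AVG, 2) = ROUND(400000 / 5, 2) = 80000.0

80000.0


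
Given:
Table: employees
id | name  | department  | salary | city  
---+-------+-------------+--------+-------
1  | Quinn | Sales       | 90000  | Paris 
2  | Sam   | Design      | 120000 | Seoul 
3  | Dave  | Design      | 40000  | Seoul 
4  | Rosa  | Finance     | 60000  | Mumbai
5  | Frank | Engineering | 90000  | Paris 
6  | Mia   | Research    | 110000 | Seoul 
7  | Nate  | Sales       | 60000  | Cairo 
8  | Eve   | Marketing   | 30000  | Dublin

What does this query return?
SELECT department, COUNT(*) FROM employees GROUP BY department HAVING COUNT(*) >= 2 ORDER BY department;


Groups with count >= 2:
  Design: 2 -> PASS
  Sales: 2 -> PASS
  Engineering: 1 -> filtered out
  Finance: 1 -> filtered out
  Marketing: 1 -> filtered out
  Research: 1 -> filtered out


2 groups:
Design, 2
Sales, 2


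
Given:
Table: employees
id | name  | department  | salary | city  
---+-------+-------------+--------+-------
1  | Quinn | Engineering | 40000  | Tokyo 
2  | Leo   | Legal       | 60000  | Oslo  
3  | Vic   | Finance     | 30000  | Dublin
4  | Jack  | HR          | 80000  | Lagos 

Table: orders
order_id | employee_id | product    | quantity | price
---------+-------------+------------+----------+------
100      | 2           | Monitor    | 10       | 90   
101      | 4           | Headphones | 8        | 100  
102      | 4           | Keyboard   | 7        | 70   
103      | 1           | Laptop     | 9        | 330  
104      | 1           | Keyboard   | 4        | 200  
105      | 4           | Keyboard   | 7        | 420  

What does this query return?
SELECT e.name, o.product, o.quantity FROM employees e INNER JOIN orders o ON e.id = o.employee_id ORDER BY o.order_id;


Joining employees.id = orders.employee_id:
  employee Leo (id=2) -> order Monitor
  employee Jack (id=4) -> order Headphones
  employee Jack (id=4) -> order Keyboard
  employee Quinn (id=1) -> order Laptop
  employee Quinn (id=1) -> order Keyboard
  employee Jack (id=4) -> order Keyboard


6 rows:
Leo, Monitor, 10
Jack, Headphones, 8
Jack, Keyboard, 7
Quinn, Laptop, 9
Quinn, Keyboard, 4
Jack, Keyboard, 7


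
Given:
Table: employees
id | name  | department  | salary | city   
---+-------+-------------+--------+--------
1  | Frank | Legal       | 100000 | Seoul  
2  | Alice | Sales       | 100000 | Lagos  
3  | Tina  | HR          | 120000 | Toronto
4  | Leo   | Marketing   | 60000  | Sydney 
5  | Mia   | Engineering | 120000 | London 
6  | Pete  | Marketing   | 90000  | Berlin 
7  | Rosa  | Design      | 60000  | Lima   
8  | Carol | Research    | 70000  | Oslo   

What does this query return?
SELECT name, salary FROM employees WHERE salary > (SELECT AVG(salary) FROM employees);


Subquery: AVG(salary) = 90000.0
Filtering: salary > 90000.0
  Frank (100000) -> MATCH
  Alice (100000) -> MATCH
  Tina (120000) -> MATCH
  Mia (120000) -> MATCH


4 rows:
Frank, 100000
Alice, 100000
Tina, 120000
Mia, 120000


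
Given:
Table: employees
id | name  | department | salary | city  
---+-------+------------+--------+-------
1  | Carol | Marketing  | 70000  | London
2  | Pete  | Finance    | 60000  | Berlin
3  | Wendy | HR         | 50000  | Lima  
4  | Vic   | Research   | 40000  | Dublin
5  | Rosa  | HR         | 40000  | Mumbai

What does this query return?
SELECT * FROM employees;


SELECT * returns all 5 rows with all columns

5 rows:
1, Carol, Marketing, 70000, London
2, Pete, Finance, 60000, Berlin
3, Wendy, HR, 50000, Lima
4, Vic, Research, 40000, Dublin
5, Rosa, HR, 40000, Mumbai


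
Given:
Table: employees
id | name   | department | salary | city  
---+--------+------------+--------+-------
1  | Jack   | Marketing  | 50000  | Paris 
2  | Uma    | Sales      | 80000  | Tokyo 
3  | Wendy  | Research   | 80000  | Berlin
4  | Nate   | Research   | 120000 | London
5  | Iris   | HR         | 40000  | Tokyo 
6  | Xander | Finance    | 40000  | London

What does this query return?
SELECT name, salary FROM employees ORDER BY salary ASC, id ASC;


Sorting by salary ASC, then id ASC for ties

6 rows:
Iris, 40000
Xander, 40000
Jack, 50000
Uma, 80000
Wendy, 80000
Nate, 120000


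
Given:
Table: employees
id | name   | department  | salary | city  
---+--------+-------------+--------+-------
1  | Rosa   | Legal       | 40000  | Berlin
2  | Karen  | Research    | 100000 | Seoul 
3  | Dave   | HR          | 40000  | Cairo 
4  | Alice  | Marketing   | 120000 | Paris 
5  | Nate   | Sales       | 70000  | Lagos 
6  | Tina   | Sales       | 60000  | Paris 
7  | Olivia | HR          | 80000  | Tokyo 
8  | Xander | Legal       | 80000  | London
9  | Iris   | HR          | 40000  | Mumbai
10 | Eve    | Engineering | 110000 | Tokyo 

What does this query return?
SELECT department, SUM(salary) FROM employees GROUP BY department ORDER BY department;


Summing salary within each department:
  Engineering: 110000 = 110000
  HR: 40000 + 80000 + 40000 = 160000
  Legal: 40000 + 80000 = 120000
  Marketing: 120000 = 120000
  Research: 100000 = 100000
  Sales: 70000 + 60000 = 130000


6 groups:
Engineering, 110000
HR, 160000
Legal, 120000
Marketing, 120000
Research, 100000
Sales, 130000


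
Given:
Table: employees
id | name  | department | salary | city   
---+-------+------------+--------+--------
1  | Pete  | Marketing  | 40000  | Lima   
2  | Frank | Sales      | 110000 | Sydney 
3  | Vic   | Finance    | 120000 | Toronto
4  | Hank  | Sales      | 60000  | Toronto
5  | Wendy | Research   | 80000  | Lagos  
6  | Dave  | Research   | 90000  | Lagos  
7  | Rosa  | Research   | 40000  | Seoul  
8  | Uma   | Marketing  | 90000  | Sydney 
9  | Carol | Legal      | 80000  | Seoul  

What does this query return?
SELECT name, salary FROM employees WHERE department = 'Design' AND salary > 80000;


Filtering: department = 'Design' AND salary > 80000
Matching: 0 rows

Empty result set (0 rows)


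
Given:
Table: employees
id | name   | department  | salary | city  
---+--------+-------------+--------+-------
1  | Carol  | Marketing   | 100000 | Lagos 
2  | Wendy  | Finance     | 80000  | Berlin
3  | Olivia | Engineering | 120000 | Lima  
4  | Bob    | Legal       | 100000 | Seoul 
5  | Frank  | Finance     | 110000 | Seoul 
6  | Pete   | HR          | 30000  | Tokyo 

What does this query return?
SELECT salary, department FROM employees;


Projecting columns: salary, department

6 rows:
100000, Marketing
80000, Finance
120000, Engineering
100000, Legal
110000, Finance
30000, HR


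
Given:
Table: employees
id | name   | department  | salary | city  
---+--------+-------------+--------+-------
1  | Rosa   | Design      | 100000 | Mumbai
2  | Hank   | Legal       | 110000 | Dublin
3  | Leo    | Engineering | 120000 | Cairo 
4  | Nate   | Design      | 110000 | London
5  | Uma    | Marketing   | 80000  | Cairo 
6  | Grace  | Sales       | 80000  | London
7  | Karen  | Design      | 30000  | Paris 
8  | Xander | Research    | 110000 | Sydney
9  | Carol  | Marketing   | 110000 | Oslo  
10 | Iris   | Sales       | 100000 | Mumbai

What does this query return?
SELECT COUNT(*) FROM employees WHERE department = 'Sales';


Counting rows where department = 'Sales'
  Grace -> MATCH
  Iris -> MATCH


2


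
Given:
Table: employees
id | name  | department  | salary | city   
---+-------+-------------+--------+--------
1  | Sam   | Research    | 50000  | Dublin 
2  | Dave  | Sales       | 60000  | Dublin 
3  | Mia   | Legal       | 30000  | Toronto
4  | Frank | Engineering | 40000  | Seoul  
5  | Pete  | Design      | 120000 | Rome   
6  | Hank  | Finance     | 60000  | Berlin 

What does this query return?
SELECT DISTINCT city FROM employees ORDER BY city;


All 'city' values (row order): Dublin, Dublin, Toronto, Seoul, Rome, Berlin
Removing duplicates leaves 5 unique value(s).

5 values:
Berlin
Dublin
Rome
Seoul
Toronto


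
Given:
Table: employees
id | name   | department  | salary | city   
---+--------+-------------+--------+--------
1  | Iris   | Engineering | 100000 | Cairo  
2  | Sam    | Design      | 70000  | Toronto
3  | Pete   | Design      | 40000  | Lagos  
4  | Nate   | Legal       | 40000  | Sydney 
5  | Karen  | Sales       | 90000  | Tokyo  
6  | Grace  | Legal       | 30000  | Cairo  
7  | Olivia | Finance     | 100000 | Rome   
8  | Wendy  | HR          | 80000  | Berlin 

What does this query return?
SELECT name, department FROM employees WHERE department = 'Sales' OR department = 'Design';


Filtering: department = 'Sales' OR 'Design'
Matching: 3 rows

3 rows:
Sam, Design
Pete, Design
Karen, Sales


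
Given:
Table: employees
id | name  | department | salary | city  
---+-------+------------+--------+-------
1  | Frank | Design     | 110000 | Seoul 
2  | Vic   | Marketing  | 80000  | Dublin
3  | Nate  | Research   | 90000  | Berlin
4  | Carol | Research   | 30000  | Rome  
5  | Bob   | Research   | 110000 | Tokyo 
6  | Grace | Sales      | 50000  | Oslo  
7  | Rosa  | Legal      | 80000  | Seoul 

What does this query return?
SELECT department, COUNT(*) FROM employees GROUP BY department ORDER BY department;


Assigning each row to its department group:
  Frank -> Design
  Vic -> Marketing
  Nate -> Research
  Carol -> Research
  Bob -> Research
  Grace -> Sales
  Rosa -> Legal


5 groups:
Design, 1
Legal, 1
Marketing, 1
Research, 3
Sales, 1


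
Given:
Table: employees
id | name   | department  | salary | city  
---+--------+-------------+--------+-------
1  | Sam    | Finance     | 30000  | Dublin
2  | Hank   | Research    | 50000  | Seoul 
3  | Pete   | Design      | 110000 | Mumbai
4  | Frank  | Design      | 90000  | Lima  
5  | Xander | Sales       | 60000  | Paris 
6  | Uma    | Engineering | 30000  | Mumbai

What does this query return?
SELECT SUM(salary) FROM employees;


SUM(salary) = 30000 + 50000 + 110000 + 90000 + 60000 + 30000 = 370000

370000


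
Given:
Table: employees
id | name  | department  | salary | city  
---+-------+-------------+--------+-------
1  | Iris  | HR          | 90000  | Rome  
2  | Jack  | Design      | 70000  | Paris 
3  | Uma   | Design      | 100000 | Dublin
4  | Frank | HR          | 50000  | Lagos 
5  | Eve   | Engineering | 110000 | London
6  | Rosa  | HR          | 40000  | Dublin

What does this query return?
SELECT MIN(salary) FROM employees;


Salaries: 90000, 70000, 100000, 50000, 110000, 40000
MIN = 40000

40000


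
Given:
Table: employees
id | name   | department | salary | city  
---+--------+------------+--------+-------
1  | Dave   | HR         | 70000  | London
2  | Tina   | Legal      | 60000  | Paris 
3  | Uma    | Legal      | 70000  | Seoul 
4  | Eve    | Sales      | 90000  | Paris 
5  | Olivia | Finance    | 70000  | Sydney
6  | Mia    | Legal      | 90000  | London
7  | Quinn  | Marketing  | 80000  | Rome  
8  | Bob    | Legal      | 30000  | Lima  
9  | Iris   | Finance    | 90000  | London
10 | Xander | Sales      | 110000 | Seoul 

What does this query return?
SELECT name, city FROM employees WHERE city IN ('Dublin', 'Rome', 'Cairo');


Filtering: city IN ('Dublin', 'Rome', 'Cairo')
Matching: 1 rows

1 rows:
Quinn, Rome


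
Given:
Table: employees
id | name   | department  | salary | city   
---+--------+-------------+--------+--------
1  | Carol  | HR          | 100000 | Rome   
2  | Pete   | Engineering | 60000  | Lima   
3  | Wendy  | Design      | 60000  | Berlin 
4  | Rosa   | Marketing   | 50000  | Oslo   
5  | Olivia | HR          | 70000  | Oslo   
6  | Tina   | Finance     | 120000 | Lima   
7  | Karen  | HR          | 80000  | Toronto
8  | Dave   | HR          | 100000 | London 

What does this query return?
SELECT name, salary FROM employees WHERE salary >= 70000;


Filtering: salary >= 70000
Matching: 5 rows

5 rows:
Carol, 100000
Olivia, 70000
Tina, 120000
Karen, 80000
Dave, 100000


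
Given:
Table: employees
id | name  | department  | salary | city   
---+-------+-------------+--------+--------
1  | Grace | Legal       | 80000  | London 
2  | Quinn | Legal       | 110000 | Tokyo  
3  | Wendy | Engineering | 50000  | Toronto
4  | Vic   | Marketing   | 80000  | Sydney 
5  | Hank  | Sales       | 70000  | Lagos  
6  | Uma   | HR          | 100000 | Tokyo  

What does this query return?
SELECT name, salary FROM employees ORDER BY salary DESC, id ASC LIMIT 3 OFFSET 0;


Sort by salary DESC (id ASC tiebreak), then skip 0 and take 3
Rows 1 through 3

3 rows:
Quinn, 110000
Uma, 100000
Grace, 80000


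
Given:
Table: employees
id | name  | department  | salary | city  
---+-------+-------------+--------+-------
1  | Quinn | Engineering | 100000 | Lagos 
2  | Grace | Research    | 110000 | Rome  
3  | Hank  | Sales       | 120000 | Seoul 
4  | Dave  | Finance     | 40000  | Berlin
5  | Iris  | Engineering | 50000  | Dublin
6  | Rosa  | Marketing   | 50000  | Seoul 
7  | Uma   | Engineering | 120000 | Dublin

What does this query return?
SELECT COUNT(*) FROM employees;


COUNT(*) counts all rows

7


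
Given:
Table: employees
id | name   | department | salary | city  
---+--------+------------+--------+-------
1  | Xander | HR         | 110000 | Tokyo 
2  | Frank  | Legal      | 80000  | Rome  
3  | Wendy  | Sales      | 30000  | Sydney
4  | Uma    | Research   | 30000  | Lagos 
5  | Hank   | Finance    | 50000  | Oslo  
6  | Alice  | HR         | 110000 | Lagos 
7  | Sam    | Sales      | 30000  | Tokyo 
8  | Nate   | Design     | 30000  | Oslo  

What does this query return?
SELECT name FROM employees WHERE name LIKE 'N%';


LIKE 'N%' matches names starting with 'N'
Matching: 1

1 rows:
Nate


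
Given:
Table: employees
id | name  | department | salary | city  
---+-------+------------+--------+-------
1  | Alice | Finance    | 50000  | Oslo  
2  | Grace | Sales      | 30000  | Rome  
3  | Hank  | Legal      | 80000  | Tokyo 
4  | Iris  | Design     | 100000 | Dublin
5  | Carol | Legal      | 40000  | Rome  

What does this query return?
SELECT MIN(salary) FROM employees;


Salaries: 50000, 30000, 80000, 100000, 40000
MIN = 30000

30000


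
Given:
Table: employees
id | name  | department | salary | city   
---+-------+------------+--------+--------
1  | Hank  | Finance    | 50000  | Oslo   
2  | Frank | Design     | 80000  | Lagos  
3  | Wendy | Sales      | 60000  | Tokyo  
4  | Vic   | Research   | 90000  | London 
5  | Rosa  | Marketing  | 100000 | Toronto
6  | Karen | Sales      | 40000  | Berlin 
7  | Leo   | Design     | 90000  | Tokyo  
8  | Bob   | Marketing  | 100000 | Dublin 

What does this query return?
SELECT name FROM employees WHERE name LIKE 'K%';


LIKE 'K%' matches names starting with 'K'
Matching: 1

1 rows:
Karen


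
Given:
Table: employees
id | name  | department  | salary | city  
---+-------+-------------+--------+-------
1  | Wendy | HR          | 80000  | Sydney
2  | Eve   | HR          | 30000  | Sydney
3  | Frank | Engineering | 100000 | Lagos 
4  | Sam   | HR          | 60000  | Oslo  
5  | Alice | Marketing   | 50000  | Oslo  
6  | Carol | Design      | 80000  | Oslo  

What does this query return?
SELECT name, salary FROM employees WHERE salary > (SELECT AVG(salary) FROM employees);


Subquery: AVG(salary) = 66666.67
Filtering: salary > 66666.67
  Wendy (80000) -> MATCH
  Frank (100000) -> MATCH
  Carol (80000) -> MATCH


3 rows:
Wendy, 80000
Frank, 100000
Carol, 80000


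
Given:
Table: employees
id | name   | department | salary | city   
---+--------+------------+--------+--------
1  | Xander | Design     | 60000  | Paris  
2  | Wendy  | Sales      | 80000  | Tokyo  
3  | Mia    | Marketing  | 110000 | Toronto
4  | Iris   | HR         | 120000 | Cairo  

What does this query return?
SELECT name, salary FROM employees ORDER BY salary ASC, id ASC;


Sorting by salary ASC, then id ASC for ties

4 rows:
Xander, 60000
Wendy, 80000
Mia, 110000
Iris, 120000


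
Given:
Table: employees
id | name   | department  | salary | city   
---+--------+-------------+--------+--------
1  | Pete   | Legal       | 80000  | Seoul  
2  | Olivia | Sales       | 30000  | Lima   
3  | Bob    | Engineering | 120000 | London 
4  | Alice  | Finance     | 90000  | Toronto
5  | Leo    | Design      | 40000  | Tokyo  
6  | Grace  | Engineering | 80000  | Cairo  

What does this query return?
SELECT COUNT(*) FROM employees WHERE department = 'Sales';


Counting rows where department = 'Sales'
  Olivia -> MATCH


1


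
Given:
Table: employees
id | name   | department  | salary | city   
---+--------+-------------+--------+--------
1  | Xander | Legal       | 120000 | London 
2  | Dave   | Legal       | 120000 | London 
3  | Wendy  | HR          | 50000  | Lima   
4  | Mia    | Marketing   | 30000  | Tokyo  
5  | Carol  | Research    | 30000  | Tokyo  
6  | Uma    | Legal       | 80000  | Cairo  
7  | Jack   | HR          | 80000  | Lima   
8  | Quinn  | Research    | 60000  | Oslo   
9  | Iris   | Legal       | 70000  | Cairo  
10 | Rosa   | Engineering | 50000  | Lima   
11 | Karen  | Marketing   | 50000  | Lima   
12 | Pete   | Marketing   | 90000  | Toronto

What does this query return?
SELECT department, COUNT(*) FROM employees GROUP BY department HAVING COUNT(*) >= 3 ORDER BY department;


Groups with count >= 3:
  Legal: 4 -> PASS
  Marketing: 3 -> PASS
  Engineering: 1 -> filtered out
  HR: 2 -> filtered out
  Research: 2 -> filtered out


2 groups:
Legal, 4
Marketing, 3


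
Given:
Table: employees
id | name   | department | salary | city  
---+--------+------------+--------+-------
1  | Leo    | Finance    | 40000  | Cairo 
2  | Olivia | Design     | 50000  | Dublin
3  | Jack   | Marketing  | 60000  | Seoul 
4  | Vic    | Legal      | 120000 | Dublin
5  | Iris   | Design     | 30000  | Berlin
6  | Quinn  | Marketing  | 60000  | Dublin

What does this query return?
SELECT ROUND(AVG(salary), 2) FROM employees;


SUM(salary) = 360000
COUNT = 6
ROUND(AVG, 2) = ROUND(360000 / 6, 2) = 60000.0

60000.0


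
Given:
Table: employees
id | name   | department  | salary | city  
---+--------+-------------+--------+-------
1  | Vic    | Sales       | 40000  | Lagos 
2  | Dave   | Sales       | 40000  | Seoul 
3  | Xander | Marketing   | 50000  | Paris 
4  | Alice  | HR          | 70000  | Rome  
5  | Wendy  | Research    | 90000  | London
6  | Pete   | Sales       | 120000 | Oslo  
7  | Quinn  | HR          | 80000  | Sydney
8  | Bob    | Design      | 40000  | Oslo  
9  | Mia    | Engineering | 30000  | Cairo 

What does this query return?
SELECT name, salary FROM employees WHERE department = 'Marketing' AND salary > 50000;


Filtering: department = 'Marketing' AND salary > 50000
Matching: 0 rows

Empty result set (0 rows)


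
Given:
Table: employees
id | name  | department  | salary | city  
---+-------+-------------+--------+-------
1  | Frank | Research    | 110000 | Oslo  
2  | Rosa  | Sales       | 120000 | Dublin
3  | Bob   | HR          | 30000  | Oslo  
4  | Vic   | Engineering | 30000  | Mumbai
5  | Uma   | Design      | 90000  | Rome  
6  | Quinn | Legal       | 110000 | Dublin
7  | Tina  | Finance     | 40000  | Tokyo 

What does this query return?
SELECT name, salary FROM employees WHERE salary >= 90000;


Filtering: salary >= 90000
Matching: 4 rows

4 rows:
Frank, 110000
Rosa, 120000
Uma, 90000
Quinn, 110000


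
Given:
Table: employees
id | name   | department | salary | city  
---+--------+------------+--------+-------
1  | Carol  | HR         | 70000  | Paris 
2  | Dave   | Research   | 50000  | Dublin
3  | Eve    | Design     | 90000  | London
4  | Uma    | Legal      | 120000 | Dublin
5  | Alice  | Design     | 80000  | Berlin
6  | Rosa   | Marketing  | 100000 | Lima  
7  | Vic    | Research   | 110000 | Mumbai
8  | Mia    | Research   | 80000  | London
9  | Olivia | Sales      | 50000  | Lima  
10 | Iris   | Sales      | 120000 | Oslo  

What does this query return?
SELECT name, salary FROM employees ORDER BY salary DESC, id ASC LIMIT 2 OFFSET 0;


Sort by salary DESC (id ASC tiebreak), then skip 0 and take 2
Rows 1 through 2

2 rows:
Uma, 120000
Iris, 120000


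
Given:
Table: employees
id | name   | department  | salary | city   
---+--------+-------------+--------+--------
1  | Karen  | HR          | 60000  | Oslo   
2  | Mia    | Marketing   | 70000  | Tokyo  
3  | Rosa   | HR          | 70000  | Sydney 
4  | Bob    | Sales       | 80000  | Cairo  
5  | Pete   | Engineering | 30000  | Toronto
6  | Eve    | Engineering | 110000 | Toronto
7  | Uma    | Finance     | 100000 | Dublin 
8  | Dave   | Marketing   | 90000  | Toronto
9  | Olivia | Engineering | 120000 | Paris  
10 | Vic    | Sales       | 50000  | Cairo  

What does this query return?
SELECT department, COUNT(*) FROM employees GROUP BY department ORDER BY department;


Assigning each row to its department group:
  Karen -> HR
  Mia -> Marketing
  Rosa -> HR
  Bob -> Sales
  Pete -> Engineering
  Eve -> Engineering
  Uma -> Finance
  Dave -> Marketing
  Olivia -> Engineering
  Vic -> Sales


5 groups:
Engineering, 3
Finance, 1
HR, 2
Marketing, 2
Sales, 2


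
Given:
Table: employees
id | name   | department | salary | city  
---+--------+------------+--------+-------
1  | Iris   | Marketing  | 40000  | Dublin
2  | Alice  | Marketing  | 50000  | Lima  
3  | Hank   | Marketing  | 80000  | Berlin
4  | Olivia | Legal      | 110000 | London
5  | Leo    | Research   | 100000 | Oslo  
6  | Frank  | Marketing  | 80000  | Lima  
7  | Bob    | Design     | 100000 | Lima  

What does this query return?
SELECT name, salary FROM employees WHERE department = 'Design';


Filtering: department = 'Design'
Matching rows: 1

1 rows:
Bob, 100000


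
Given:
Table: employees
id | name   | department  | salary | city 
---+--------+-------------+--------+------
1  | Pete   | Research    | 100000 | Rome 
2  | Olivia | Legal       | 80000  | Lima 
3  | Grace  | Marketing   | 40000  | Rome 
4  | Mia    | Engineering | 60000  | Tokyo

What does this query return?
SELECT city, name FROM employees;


Projecting columns: city, name

4 rows:
Rome, Pete
Lima, Olivia
Rome, Grace
Tokyo, Mia


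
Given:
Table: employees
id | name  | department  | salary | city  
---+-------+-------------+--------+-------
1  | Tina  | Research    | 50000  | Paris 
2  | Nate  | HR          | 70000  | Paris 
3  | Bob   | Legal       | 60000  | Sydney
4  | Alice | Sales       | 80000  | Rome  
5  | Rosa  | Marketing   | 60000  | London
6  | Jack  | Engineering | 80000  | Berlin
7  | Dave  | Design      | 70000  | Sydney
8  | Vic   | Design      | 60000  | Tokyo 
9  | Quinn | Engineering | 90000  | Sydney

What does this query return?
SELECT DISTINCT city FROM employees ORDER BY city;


All 'city' values (row order): Paris, Paris, Sydney, Rome, London, Berlin, Sydney, Tokyo, Sydney
Removing duplicates leaves 6 unique value(s).

6 values:
Berlin
London
Paris
Rome
Sydney
Tokyo


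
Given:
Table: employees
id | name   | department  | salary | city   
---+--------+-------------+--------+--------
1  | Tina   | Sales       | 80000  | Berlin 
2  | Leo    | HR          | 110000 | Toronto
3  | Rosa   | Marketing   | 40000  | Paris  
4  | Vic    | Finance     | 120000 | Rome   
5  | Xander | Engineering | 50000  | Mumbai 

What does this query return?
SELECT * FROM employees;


SELECT * returns all 5 rows with all columns

5 rows:
1, Tina, Sales, 80000, Berlin
2, Leo, HR, 110000, Toronto
3, Rosa, Marketing, 40000, Paris
4, Vic, Finance, 120000, Rome
5, Xander, Engineering, 50000, Mumbai


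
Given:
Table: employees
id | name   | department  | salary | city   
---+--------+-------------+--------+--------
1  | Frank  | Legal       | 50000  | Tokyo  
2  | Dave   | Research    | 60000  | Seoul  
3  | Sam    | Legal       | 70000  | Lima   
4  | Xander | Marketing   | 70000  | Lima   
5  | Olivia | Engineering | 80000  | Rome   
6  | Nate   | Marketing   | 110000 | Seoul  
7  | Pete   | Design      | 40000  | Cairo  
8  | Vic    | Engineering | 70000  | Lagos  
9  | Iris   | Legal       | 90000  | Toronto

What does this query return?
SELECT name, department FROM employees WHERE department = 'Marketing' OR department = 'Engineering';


Filtering: department = 'Marketing' OR 'Engineering'
Matching: 4 rows

4 rows:
Xander, Marketing
Olivia, Engineering
Nate, Marketing
Vic, Engineering


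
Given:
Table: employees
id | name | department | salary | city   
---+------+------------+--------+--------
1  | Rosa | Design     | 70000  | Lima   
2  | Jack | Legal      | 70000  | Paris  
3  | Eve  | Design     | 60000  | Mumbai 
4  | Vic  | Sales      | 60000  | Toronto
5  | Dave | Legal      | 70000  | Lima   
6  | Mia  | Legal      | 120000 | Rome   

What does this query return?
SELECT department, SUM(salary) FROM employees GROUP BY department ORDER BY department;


Summing salary within each department:
  Design: 70000 + 60000 = 130000
  Legal: 70000 + 70000 + 120000 = 260000
  Sales: 60000 = 60000


3 groups:
Design, 130000
Legal, 260000
Sales, 60000


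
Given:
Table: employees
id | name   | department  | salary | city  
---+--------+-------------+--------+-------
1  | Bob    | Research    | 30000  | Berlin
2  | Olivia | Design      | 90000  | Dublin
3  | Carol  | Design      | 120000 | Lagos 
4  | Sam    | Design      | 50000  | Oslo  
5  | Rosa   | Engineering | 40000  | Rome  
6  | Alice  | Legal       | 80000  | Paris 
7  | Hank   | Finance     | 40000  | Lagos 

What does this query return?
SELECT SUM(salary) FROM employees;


SUM(salary) = 30000 + 90000 + 120000 + 50000 + 40000 + 80000 + 40000 = 450000

450000


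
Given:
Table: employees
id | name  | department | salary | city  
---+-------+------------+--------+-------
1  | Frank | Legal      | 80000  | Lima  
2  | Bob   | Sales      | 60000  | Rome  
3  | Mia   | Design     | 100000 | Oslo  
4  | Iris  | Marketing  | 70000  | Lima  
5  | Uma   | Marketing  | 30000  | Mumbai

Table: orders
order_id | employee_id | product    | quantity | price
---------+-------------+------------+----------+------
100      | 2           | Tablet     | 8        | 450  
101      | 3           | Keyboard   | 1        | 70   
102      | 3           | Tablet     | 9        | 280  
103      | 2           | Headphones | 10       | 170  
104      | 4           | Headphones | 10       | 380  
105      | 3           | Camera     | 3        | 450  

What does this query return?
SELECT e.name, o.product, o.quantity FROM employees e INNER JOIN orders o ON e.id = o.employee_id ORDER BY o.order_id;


Joining employees.id = orders.employee_id:
  employee Bob (id=2) -> order Tablet
  employee Mia (id=3) -> order Keyboard
  employee Mia (id=3) -> order Tablet
  employee Bob (id=2) -> order Headphones
  employee Iris (id=4) -> order Headphones
  employee Mia (id=3) -> order Camera


6 rows:
Bob, Tablet, 8
Mia, Keyboard, 1
Mia, Tablet, 9
Bob, Headphones, 10
Iris, Headphones, 10
Mia, Camera, 3


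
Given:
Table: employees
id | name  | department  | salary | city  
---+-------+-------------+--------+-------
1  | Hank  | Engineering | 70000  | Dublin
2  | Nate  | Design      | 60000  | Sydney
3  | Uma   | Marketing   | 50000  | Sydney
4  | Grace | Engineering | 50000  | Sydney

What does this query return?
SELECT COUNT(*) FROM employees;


COUNT(*) counts all rows

4


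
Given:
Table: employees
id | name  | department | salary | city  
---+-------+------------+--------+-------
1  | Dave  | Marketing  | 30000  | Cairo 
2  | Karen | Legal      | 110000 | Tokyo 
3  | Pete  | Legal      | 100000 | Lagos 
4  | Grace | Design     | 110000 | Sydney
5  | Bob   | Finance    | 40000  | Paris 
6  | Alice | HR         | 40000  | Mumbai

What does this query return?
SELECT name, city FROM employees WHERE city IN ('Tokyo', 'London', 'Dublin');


Filtering: city IN ('Tokyo', 'London', 'Dublin')
Matching: 1 rows

1 rows:
Karen, Tokyo


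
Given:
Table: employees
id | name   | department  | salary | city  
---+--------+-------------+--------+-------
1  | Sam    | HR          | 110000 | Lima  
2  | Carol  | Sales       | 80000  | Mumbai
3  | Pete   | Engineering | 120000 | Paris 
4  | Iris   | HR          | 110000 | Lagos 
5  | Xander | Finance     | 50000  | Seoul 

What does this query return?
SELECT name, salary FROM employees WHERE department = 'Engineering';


Filtering: department = 'Engineering'
Matching rows: 1

1 rows:
Pete, 120000


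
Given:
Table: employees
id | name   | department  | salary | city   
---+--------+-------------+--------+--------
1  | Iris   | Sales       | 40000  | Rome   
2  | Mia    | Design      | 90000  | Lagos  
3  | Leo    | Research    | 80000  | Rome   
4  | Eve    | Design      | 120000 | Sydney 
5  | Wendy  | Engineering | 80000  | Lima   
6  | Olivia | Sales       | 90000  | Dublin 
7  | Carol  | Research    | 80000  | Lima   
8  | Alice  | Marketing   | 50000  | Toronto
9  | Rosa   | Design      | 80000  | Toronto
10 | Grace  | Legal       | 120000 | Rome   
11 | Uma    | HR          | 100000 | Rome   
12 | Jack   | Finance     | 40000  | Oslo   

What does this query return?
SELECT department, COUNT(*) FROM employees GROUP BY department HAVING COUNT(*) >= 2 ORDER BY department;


Groups with count >= 2:
  Design: 3 -> PASS
  Research: 2 -> PASS
  Sales: 2 -> PASS
  Engineering: 1 -> filtered out
  Finance: 1 -> filtered out
  HR: 1 -> filtered out
  Legal: 1 -> filtered out
  Marketing: 1 -> filtered out


3 groups:
Design, 3
Research, 2
Sales, 2


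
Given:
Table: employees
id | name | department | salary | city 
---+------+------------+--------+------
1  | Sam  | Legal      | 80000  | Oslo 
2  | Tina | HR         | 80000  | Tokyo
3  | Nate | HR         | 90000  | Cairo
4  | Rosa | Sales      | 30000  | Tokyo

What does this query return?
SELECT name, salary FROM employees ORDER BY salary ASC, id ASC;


Sorting by salary ASC, then id ASC for ties

4 rows:
Rosa, 30000
Sam, 80000
Tina, 80000
Nate, 90000


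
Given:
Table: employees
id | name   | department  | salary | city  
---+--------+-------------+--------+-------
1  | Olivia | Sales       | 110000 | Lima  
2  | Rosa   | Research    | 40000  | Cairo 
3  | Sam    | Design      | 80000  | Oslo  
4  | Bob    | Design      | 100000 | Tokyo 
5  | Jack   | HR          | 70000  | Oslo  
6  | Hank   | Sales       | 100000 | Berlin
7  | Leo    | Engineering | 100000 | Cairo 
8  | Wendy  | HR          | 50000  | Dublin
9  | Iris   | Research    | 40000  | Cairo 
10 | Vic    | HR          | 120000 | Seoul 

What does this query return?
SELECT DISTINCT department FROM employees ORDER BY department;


All 'department' values (row order): Sales, Research, Design, Design, HR, Sales, Engineering, HR, Research, HR
Removing duplicates leaves 5 unique value(s).

5 values:
Design
Engineering
HR
Research
Sales


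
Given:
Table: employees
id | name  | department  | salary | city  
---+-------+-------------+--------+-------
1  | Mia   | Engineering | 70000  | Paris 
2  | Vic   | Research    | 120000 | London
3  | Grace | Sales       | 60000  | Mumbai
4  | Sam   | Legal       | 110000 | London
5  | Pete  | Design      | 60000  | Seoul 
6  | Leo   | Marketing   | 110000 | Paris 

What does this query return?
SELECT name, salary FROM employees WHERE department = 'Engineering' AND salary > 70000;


Filtering: department = 'Engineering' AND salary > 70000
Matching: 0 rows

Empty result set (0 rows)


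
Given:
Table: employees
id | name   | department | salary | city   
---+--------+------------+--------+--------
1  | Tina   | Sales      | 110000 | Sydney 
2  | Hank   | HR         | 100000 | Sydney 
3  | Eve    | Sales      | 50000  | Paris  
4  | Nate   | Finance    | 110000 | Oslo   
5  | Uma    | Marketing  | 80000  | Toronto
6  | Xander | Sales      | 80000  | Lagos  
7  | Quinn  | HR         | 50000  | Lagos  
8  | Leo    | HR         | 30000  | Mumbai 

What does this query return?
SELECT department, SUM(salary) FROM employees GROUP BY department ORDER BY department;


Summing salary within each department:
  Finance: 110000 = 110000
  HR: 100000 + 50000 + 30000 = 180000
  Marketing: 80000 = 80000
  Sales: 110000 + 50000 + 80000 = 240000


4 groups:
Finance, 110000
HR, 180000
Marketing, 80000
Sales, 240000


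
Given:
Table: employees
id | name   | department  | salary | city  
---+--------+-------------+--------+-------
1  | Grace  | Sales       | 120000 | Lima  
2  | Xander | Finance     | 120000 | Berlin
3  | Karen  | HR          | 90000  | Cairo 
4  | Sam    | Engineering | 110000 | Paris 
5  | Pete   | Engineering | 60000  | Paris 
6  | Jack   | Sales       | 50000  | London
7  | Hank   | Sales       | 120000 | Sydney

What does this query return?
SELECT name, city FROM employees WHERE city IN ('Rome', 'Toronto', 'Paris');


Filtering: city IN ('Rome', 'Toronto', 'Paris')
Matching: 2 rows

2 rows:
Sam, Paris
Pete, Paris


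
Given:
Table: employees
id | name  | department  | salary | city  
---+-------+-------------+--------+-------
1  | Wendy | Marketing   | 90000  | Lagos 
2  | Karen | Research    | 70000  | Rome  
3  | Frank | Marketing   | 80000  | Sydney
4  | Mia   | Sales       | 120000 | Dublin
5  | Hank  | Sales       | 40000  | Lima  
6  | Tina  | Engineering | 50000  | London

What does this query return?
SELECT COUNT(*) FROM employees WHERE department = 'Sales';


Counting rows where department = 'Sales'
  Mia -> MATCH
  Hank -> MATCH


2


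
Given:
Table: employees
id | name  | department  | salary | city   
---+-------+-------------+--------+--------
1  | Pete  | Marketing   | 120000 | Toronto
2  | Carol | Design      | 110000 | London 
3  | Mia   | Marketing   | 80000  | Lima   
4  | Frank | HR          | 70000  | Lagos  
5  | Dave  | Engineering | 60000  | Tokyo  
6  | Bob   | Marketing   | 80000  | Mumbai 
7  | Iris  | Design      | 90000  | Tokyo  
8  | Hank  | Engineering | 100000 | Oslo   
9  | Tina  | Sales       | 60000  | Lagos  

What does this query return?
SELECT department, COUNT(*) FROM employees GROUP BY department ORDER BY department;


Assigning each row to its department group:
  Pete -> Marketing
  Carol -> Design
  Mia -> Marketing
  Frank -> HR
  Dave -> Engineering
  Bob -> Marketing
  Iris -> Design
  Hank -> Engineering
  Tina -> Sales


5 groups:
Design, 2
Engineering, 2
HR, 1
Marketing, 3
Sales, 1


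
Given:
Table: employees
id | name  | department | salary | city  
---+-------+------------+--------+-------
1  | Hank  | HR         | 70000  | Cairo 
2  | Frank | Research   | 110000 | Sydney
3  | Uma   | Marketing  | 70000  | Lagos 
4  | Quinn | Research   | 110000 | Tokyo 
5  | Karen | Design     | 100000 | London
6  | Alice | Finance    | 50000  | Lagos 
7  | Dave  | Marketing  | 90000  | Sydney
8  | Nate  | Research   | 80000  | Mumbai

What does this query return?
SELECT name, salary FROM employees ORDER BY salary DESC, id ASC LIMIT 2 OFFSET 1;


Sort by salary DESC (id ASC tiebreak), then skip 1 and take 2
Rows 2 through 3

2 rows:
Quinn, 110000
Karen, 100000


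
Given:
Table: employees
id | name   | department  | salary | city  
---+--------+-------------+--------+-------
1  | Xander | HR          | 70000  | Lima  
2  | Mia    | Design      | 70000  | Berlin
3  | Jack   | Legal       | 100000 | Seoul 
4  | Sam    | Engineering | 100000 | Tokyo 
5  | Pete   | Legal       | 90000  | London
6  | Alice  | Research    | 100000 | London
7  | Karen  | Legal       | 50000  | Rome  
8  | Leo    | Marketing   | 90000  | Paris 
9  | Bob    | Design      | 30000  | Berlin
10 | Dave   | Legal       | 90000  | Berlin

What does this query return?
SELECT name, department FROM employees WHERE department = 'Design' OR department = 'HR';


Filtering: department = 'Design' OR 'HR'
Matching: 3 rows

3 rows:
Xander, HR
Mia, Design
Bob, Design


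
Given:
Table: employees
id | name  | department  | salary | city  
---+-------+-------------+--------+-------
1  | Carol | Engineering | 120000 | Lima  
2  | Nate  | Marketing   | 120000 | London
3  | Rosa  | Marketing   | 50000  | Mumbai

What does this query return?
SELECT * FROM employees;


SELECT * returns all 3 rows with all columns

3 rows:
1, Carol, Engineering, 120000, Lima
2, Nate, Marketing, 120000, London
3, Rosa, Marketing, 50000, Mumbai


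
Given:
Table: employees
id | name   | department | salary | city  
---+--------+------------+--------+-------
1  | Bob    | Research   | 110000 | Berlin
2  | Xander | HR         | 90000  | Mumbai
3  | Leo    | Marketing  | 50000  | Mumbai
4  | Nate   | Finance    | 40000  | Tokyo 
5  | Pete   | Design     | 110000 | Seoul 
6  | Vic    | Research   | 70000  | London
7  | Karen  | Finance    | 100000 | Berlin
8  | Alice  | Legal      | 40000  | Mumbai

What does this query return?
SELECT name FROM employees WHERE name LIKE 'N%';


LIKE 'N%' matches names starting with 'N'
Matching: 1

1 rows:
Nate


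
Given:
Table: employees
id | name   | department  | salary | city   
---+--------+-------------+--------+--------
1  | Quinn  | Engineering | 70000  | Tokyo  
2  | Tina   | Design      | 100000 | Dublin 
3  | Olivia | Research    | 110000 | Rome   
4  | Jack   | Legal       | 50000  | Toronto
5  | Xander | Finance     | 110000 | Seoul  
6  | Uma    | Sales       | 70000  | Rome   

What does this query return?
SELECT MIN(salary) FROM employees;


Salaries: 70000, 100000, 110000, 50000, 110000, 70000
MIN = 50000

50000


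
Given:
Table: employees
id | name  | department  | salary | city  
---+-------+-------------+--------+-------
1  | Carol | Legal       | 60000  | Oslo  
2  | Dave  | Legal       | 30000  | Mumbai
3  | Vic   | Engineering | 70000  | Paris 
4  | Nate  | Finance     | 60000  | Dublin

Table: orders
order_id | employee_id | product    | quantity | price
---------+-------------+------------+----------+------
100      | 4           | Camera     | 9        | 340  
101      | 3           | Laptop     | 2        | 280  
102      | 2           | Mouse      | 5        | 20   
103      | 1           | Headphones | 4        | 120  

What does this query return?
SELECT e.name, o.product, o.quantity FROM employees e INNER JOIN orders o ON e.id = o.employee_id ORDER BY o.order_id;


Joining employees.id = orders.employee_id:
  employee Nate (id=4) -> order Camera
  employee Vic (id=3) -> order Laptop
  employee Dave (id=2) -> order Mouse
  employee Carol (id=1) -> order Headphones


4 rows:
Nate, Camera, 9
Vic, Laptop, 2
Dave, Mouse, 5
Carol, Headphones, 4


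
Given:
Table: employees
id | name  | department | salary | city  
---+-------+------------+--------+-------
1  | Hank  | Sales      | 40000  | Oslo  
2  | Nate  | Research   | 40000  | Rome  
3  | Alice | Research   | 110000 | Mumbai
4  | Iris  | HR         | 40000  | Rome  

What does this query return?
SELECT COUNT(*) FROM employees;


COUNT(*) counts all rows

4


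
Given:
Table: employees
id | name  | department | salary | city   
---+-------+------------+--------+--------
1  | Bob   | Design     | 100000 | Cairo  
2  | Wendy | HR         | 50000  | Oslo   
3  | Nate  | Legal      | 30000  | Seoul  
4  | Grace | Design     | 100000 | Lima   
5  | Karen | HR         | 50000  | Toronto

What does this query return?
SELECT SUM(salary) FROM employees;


SUM(salary) = 100000 + 50000 + 30000 + 100000 + 50000 = 330000

330000


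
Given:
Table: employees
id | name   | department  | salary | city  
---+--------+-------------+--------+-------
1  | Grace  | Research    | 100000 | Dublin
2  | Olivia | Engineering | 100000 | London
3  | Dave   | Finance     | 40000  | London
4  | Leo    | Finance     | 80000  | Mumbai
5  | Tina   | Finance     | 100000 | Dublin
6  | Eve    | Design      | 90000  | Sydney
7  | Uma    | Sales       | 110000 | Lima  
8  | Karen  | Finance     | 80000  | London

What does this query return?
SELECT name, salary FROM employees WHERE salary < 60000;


Filtering: salary < 60000
Matching: 1 rows

1 rows:
Dave, 40000


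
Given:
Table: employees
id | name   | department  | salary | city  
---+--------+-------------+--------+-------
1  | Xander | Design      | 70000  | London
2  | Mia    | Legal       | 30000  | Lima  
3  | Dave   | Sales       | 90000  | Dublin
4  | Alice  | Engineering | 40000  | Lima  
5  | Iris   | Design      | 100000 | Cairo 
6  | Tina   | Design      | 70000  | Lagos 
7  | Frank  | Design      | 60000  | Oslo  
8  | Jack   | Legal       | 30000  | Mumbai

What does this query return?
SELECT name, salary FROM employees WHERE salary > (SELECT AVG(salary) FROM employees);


Subquery: AVG(salary) = 61250.0
Filtering: salary > 61250.0
  Xander (70000) -> MATCH
  Dave (90000) -> MATCH
  Iris (100000) -> MATCH
  Tina (70000) -> MATCH


4 rows:
Xander, 70000
Dave, 90000
Iris, 100000
Tina, 70000
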